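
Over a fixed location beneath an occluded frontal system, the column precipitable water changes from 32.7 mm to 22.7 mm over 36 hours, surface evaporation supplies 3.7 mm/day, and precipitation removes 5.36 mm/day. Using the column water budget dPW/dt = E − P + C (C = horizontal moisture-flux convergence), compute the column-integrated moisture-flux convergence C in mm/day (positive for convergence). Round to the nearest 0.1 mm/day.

C ≈ -5.0 mm/day

dPW/dt = (22.7 − 32.7) mm / (36/24 day) = -6.667 mm/day.
C = dPW/dt − E + P = (-6.667) − 3.7 + 5.36 = -5.0 mm/day.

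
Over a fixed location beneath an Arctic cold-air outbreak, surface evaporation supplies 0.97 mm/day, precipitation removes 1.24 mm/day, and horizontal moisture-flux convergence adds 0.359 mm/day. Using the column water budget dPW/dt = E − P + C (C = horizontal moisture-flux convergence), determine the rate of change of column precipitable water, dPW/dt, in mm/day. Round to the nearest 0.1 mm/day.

dPW/dt ≈ 0.1 mm/day

dPW/dt = E − P + C = 0.97 − 1.24 + (0.359) = 0.1 mm/day.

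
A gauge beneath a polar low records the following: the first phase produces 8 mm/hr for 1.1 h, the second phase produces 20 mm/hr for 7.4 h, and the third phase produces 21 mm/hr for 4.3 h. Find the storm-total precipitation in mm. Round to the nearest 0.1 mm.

total ≈ 247.1 mm

Total = Σ Rᵢ Δtᵢ = 8 × 1.1 + 20 × 7.4 + 21 × 4.3
      = 8.8 + 148 + 90.3 = 247.1 mm.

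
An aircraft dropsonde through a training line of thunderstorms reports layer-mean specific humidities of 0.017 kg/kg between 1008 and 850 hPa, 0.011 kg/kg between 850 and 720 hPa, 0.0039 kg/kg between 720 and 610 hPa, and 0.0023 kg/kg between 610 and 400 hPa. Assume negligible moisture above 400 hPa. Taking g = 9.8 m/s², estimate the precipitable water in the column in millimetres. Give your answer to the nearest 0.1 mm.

PW ≈ 51.3 mm

Precipitable water is the column-integrated vapour mass per unit area: PW = (1/g) Σ q̄ Δp, with q in kg/kg and Δp in Pa (1 kg/m² of water = 1 mm).
Layer 1008–850 hPa: Δp = 158 hPa = 15800 Pa, q̄ = 0.017 kg/kg → 0.017 × 15800 / 9.8 = 27.41 mm
Layer 850–720 hPa: Δp = 130 hPa = 13000 Pa, q̄ = 0.011 kg/kg → 0.011 × 13000 / 9.8 = 14.59 mm
Layer 720–610 hPa: Δp = 110 hPa = 11000 Pa, q̄ = 0.0039 kg/kg → 0.0039 × 11000 / 9.8 = 4.38 mm
Layer 610–400 hPa: Δp = 210 hPa = 21000 Pa, q̄ = 0.0023 kg/kg → 0.0023 × 21000 / 9.8 = 4.93 mm
PW = 27.41 + 14.59 + 4.38 + 4.93 = 51.31 ≈ 51.3 mm.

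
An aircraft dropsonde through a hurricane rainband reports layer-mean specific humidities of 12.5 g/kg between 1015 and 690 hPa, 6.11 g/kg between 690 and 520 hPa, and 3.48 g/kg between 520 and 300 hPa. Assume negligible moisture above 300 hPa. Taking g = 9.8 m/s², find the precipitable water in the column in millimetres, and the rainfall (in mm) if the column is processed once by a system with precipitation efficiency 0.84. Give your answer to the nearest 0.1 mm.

Precipitable water is the column-integrated vapour mass per unit area: PW = (1/g) Σ q̄ Δp, with q in kg/kg and Δp in Pa (1 kg/m² of water = 1 mm).
Layer 1015–690 hPa: Δp = 325 hPa = 32500 Pa, q̄ = 0.0125 kg/kg → 0.0125 × 32500 / 9.8 = 41.45 mm
Layer 690–520 hPa: Δp = 170 hPa = 17000 Pa, q̄ = 0.00611 kg/kg → 0.00611 × 17000 / 9.8 = 10.60 mm
Layer 520–300 hPa: Δp = 220 hPa = 22000 Pa, q̄ = 0.00348 kg/kg → 0.00348 × 22000 / 9.8 = 7.81 mm
PW = 41.45 + 10.60 + 7.81 = 59.86 ≈ 59.9 mm.
Rainfall = ε × PW = 0.84 × 59.9 = 50.3 mm.

PW ≈ 59.9 mm; rainfall ≈ 50.3 mm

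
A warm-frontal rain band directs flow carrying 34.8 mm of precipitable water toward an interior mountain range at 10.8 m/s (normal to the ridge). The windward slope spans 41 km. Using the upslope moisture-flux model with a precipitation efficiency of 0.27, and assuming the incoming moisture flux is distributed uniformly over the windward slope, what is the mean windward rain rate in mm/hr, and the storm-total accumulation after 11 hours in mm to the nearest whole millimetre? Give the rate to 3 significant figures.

R ≈ 8.91 mm/hr; total ≈ 98 mm

Incoming column moisture flux per unit ridge length: F = V × PW = 10.8 × 34.8 = 375.84 mm·m/s.
Spread over the 41 km slope with efficiency ε = 0.27: R = ε·F/W = 0.27 × 375.84 / 41000 m = 2.475e-03 mm/s.
R = 2.475e-03 × 3600 = 8.91 mm/hr.
Over 11 h: total = 8.91 × 11 = 98.01 ≈ 98 mm.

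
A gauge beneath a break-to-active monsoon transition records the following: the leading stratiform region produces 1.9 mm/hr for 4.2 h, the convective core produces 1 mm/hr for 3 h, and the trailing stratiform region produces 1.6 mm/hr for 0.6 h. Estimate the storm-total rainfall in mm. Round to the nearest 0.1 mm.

total ≈ 11.9 mm

Total = Σ Rᵢ Δtᵢ = 1.9 × 4.2 + 1 × 3 + 1.6 × 0.6
      = 7.98 + 3 + 0.96 = 11.9 mm.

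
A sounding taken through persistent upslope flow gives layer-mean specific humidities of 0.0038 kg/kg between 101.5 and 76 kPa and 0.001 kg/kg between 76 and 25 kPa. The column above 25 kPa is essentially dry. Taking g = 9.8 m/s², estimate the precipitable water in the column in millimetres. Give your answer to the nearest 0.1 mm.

Precipitable water is the column-integrated vapour mass per unit area: PW = (1/g) Σ q̄ Δp, with q in kg/kg and Δp in Pa (1 kg/m² of water = 1 mm).
Layer 101.5–76 kPa: Δp = 255 hPa = 25500 Pa, q̄ = 0.0038 kg/kg → 0.0038 × 25500 / 9.8 = 9.89 mm
Layer 76–25 kPa: Δp = 510 hPa = 51000 Pa, q̄ = 0.001 kg/kg → 0.001 × 51000 / 9.8 = 5.20 mm
PW = 9.89 + 5.20 = 15.09 ≈ 15.1 mm.

PW ≈ 15.1 mm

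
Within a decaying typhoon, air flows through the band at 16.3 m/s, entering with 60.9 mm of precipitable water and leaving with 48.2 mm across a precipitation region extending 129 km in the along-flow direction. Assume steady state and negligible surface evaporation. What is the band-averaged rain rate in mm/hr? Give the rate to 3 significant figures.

R ≈ 5.78 mm/hr

Column moisture flux per unit crosswind length is F = V × PW.
Inflow: F_in = 16.3 × 60.9 = 992.67 mm·m/s
Outflow: F_out = 16.3 × 48.2 = 785.66 mm·m/s
Steady-state rate R = (F_in − F_out)/L = (992.67 − 785.66) / 129000 m = 1.605e-03 mm/s.
R = 1.605e-03 × 3600 = 5.78 mm/hr.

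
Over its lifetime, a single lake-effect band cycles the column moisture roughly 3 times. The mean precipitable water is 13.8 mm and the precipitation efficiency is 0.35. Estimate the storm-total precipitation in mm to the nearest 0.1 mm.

precipitation ≈ 14.5 mm

Each cycle deposits ε × PW = 0.35 × 13.8 = 4.83 mm.
Over 3 cycles: 3 × 4.83 = 14.5 mm.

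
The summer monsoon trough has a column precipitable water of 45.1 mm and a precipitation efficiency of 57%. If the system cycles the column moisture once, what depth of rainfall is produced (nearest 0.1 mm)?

Rainfall = ε × PW = 0.57 × 45.1 = 25.7 mm.

rainfall ≈ 25.7 mm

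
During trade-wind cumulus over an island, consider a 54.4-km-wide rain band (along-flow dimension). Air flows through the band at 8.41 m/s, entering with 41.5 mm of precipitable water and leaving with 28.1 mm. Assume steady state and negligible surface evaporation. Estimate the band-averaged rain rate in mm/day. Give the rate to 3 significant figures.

R ≈ 179 mm/day

Column moisture flux per unit crosswind length is F = V × PW.
Inflow: F_in = 8.41 × 41.5 = 349.015 mm·m/s
Outflow: F_out = 8.41 × 28.1 = 236.321 mm·m/s
Steady-state rate R = (F_in − F_out)/L = (349.015 − 236.321) / 54400 m = 2.072e-03 mm/s.
R = 2.072e-03 × 3600 × 24 = 179 mm/day.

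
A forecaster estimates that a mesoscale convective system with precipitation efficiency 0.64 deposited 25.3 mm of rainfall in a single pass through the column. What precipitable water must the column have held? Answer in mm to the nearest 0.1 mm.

PW ≈ 39.5 mm

PW = rainfall / ε = 25.3 / 0.64 = 39.5 mm.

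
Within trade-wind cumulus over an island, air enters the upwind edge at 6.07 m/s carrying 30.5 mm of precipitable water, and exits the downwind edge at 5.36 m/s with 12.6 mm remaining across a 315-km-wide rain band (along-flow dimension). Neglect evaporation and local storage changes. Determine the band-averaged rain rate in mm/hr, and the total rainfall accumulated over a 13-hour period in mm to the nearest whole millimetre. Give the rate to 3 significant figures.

Column moisture flux per unit crosswind length is F = V × PW.
Inflow: F_in = 6.07 × 30.5 = 185.135 mm·m/s
Outflow: F_out = 5.36 × 12.6 = 67.536 mm·m/s
Steady-state rate R = (F_in − F_out)/L = (185.135 − 67.536) / 315000 m = 3.733e-04 mm/s.
R = 3.733e-04 × 3600 = 1.34 mm/hr.
Over 13 h: total = 1.34 × 13 = 17.42 ≈ 17 mm.

R ≈ 1.34 mm/hr; total ≈ 17 mm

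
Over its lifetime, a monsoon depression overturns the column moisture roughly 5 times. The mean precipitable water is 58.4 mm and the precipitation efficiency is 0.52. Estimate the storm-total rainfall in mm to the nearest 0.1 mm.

Each cycle deposits ε × PW = 0.52 × 58.4 = 30.368 mm.
Over 5 cycles: 5 × 30.368 = 151.8 mm.

rainfall ≈ 151.8 mm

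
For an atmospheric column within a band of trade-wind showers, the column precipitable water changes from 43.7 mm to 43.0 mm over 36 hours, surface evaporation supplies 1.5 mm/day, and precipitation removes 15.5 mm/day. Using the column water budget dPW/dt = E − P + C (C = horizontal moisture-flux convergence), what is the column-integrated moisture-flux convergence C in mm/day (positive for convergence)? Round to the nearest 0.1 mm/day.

dPW/dt = (43.0 − 43.7) mm / (36/24 day) = -0.467 mm/day.
C = dPW/dt − E + P = (-0.467) − 1.5 + 15.5 = 13.5 mm/day.

C ≈ 13.5 mm/day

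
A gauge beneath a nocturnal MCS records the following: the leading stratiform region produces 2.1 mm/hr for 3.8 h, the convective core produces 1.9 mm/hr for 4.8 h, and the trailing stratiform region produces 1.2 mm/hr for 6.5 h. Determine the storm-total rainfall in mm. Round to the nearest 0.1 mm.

total ≈ 24.9 mm

Total = Σ Rᵢ Δtᵢ = 2.1 × 3.8 + 1.9 × 4.8 + 1.2 × 6.5
      = 7.98 + 9.12 + 7.8 = 24.9 mm.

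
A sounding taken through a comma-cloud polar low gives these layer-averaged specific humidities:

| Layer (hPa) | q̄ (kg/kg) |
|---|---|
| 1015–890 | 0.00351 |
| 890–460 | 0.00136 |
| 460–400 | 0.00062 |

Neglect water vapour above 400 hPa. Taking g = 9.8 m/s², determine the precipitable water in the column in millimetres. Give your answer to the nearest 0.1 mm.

Precipitable water is the column-integrated vapour mass per unit area: PW = (1/g) Σ q̄ Δp, with q in kg/kg and Δp in Pa (1 kg/m² of water = 1 mm).
Layer 1015–890 hPa: Δp = 125 hPa = 12500 Pa, q̄ = 0.00351 kg/kg → 0.00351 × 12500 / 9.8 = 4.48 mm
Layer 890–460 hPa: Δp = 430 hPa = 43000 Pa, q̄ = 0.00136 kg/kg → 0.00136 × 43000 / 9.8 = 5.97 mm
Layer 460–400 hPa: Δp = 60 hPa = 6000 Pa, q̄ = 0.00062 kg/kg → 0.00062 × 6000 / 9.8 = 0.38 mm
PW = 4.48 + 5.97 + 0.38 = 10.83 ≈ 10.8 mm.

PW ≈ 10.8 mm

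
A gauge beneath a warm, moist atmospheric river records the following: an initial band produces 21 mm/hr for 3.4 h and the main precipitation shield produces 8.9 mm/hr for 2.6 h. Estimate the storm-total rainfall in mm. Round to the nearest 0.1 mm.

total ≈ 94.5 mm

Total = Σ Rᵢ Δtᵢ = 21 × 3.4 + 8.9 × 2.6
      = 71.4 + 23.14 = 94.5 mm.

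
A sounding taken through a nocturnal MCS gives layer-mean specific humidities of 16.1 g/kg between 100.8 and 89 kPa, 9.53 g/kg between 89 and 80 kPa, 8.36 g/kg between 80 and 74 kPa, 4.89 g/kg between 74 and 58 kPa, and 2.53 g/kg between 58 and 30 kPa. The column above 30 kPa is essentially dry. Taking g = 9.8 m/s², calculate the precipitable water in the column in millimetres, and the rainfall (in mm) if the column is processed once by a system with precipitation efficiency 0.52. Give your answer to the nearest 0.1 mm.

Precipitable water is the column-integrated vapour mass per unit area: PW = (1/g) Σ q̄ Δp, with q in kg/kg and Δp in Pa (1 kg/m² of water = 1 mm).
Layer 100.8–89 kPa: Δp = 118 hPa = 11800 Pa, q̄ = 0.0161 kg/kg → 0.0161 × 11800 / 9.8 = 19.39 mm
Layer 89–80 kPa: Δp = 90 hPa = 9000 Pa, q̄ = 0.00953 kg/kg → 0.00953 × 9000 / 9.8 = 8.75 mm
Layer 80–74 kPa: Δp = 60 hPa = 6000 Pa, q̄ = 0.00836 kg/kg → 0.00836 × 6000 / 9.8 = 5.12 mm
Layer 74–58 kPa: Δp = 160 hPa = 16000 Pa, q̄ = 0.00489 kg/kg → 0.00489 × 16000 / 9.8 = 7.98 mm
Layer 58–30 kPa: Δp = 280 hPa = 28000 Pa, q̄ = 0.00253 kg/kg → 0.00253 × 28000 / 9.8 = 7.23 mm
PW = 19.39 + 8.75 + 5.12 + 7.98 + 7.23 = 48.47 ≈ 48.5 mm.
Rainfall = ε × PW = 0.52 × 48.5 = 25.2 mm.

PW ≈ 48.5 mm; rainfall ≈ 25.2 mm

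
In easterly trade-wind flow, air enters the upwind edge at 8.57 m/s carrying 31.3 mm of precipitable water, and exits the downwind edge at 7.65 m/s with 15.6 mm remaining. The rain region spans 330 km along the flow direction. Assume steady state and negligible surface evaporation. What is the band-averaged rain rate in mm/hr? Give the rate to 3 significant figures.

R ≈ 1.62 mm/hr

Column moisture flux per unit crosswind length is F = V × PW.
Inflow: F_in = 8.57 × 31.3 = 268.241 mm·m/s
Outflow: F_out = 7.65 × 15.6 = 119.34 mm·m/s
Steady-state rate R = (F_in − F_out)/L = (268.241 − 119.34) / 330000 m = 4.512e-04 mm/s.
R = 4.512e-04 × 3600 = 1.62 mm/hr.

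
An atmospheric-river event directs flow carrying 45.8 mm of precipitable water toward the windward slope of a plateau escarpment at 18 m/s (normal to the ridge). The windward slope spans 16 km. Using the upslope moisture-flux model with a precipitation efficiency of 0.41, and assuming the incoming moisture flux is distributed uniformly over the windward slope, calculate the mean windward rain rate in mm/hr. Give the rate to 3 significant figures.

Incoming column moisture flux per unit ridge length: F = V × PW = 18 × 45.8 = 824.4 mm·m/s.
Spread over the 16 km slope with efficiency ε = 0.41: R = ε·F/W = 0.41 × 824.4 / 16000 m = 2.113e-02 mm/s.
R = 2.113e-02 × 3600 = 76.1 mm/hr.

R ≈ 76.1 mm/hr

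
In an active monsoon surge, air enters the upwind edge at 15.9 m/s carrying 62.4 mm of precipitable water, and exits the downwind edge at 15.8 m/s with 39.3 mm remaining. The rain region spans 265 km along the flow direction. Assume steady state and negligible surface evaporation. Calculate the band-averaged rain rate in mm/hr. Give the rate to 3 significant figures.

Column moisture flux per unit crosswind length is F = V × PW.
Inflow: F_in = 15.9 × 62.4 = 992.16 mm·m/s
Outflow: F_out = 15.8 × 39.3 = 620.94 mm·m/s
Steady-state rate R = (F_in − F_out)/L = (992.16 − 620.94) / 265000 m = 1.401e-03 mm/s.
R = 1.401e-03 × 3600 = 5.04 mm/hr.

R ≈ 5.04 mm/hr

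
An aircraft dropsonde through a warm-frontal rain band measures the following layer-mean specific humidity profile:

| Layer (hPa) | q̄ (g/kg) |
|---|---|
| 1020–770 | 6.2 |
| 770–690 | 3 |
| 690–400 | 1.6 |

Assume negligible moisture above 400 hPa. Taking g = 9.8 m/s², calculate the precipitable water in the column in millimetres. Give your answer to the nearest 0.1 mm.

Precipitable water is the column-integrated vapour mass per unit area: PW = (1/g) Σ q̄ Δp, with q in kg/kg and Δp in Pa (1 kg/m² of water = 1 mm).
Layer 1020–770 hPa: Δp = 250 hPa = 25000 Pa, q̄ = 0.0062 kg/kg → 0.0062 × 25000 / 9.8 = 15.82 mm
Layer 770–690 hPa: Δp = 80 hPa = 8000 Pa, q̄ = 0.003 kg/kg → 0.003 × 8000 / 9.8 = 2.45 mm
Layer 690–400 hPa: Δp = 290 hPa = 29000 Pa, q̄ = 0.0016 kg/kg → 0.0016 × 29000 / 9.8 = 4.73 mm
PW = 15.82 + 2.45 + 4.73 = 23.00 ≈ 23.0 mm.

PW ≈ 23.0 mm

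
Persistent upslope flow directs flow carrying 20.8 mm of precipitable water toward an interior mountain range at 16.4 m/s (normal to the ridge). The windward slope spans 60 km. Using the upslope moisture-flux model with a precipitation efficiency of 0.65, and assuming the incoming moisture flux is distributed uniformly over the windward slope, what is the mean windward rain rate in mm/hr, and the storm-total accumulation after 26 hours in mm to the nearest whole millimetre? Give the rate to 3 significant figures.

Incoming column moisture flux per unit ridge length: F = V × PW = 16.4 × 20.8 = 341.12 mm·m/s.
Spread over the 60 km slope with efficiency ε = 0.65: R = ε·F/W = 0.65 × 341.12 / 60000 m = 3.695e-03 mm/s.
R = 3.695e-03 × 3600 = 13.3 mm/hr.
Over 26 h: total = 13.3 × 26 = 345.8 ≈ 346 mm.

R ≈ 13.3 mm/hr; total ≈ 346 mm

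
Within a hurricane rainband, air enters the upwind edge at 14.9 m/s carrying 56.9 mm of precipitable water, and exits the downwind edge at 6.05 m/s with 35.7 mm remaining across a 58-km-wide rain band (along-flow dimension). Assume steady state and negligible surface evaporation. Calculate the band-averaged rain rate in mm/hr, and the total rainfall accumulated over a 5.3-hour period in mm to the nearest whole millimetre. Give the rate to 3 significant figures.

R ≈ 39.2 mm/hr; total ≈ 208 mm

Column moisture flux per unit crosswind length is F = V × PW.
Inflow: F_in = 14.9 × 56.9 = 847.81 mm·m/s
Outflow: F_out = 6.05 × 35.7 = 215.985 mm·m/s
Steady-state rate R = (F_in − F_out)/L = (847.81 − 215.985) / 58000 m = 1.089e-02 mm/s.
R = 1.089e-02 × 3600 = 39.2 mm/hr.
Over 5.3 h: total = 39.2 × 5.3 = 207.76 ≈ 208 mm.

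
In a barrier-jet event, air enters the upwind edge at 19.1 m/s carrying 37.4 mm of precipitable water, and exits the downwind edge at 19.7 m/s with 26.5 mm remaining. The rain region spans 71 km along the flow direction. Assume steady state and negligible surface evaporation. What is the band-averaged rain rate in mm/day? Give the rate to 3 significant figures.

R ≈ 234 mm/day

Column moisture flux per unit crosswind length is F = V × PW.
Inflow: F_in = 19.1 × 37.4 = 714.34 mm·m/s
Outflow: F_out = 19.7 × 26.5 = 522.05 mm·m/s
Steady-state rate R = (F_in − F_out)/L = (714.34 − 522.05) / 71000 m = 2.708e-03 mm/s.
R = 2.708e-03 × 3600 × 24 = 234 mm/day.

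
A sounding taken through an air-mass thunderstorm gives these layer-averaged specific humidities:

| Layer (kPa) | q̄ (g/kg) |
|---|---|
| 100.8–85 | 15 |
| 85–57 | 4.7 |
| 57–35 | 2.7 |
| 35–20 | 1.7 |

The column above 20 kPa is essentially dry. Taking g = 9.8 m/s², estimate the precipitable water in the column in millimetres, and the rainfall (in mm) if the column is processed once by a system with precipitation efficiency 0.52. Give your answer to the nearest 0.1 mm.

Precipitable water is the column-integrated vapour mass per unit area: PW = (1/g) Σ q̄ Δp, with q in kg/kg and Δp in Pa (1 kg/m² of water = 1 mm).
Layer 100.8–85 kPa: Δp = 158 hPa = 15800 Pa, q̄ = 0.015 kg/kg → 0.015 × 15800 / 9.8 = 24.18 mm
Layer 85–57 kPa: Δp = 280 hPa = 28000 Pa, q̄ = 0.0047 kg/kg → 0.0047 × 28000 / 9.8 = 13.43 mm
Layer 57–35 kPa: Δp = 220 hPa = 22000 Pa, q̄ = 0.0027 kg/kg → 0.0027 × 22000 / 9.8 = 6.06 mm
Layer 35–20 kPa: Δp = 150 hPa = 15000 Pa, q̄ = 0.0017 kg/kg → 0.0017 × 15000 / 9.8 = 2.60 mm
PW = 24.18 + 13.43 + 6.06 + 2.60 = 46.27 ≈ 46.3 mm.
Rainfall = ε × PW = 0.52 × 46.3 = 24.1 mm.

PW ≈ 46.3 mm; rainfall ≈ 24.1 mm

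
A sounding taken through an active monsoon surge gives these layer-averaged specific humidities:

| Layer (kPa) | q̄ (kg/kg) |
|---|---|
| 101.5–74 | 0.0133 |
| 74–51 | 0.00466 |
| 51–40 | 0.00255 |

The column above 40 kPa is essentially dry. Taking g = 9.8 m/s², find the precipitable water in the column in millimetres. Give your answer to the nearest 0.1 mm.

PW ≈ 51.1 mm

Precipitable water is the column-integrated vapour mass per unit area: PW = (1/g) Σ q̄ Δp, with q in kg/kg and Δp in Pa (1 kg/m² of water = 1 mm).
Layer 101.5–74 kPa: Δp = 275 hPa = 27500 Pa, q̄ = 0.0133 kg/kg → 0.0133 × 27500 / 9.8 = 37.32 mm
Layer 74–51 kPa: Δp = 230 hPa = 23000 Pa, q̄ = 0.00466 kg/kg → 0.00466 × 23000 / 9.8 = 10.94 mm
Layer 51–40 kPa: Δp = 110 hPa = 11000 Pa, q̄ = 0.00255 kg/kg → 0.00255 × 11000 / 9.8 = 2.86 mm
PW = 37.32 + 10.94 + 2.86 = 51.12 ≈ 51.1 mm.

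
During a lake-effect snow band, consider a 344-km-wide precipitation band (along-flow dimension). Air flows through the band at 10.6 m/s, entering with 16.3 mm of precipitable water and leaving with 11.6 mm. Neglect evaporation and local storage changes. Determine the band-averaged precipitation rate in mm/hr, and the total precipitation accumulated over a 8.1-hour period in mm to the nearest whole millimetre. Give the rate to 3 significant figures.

Column moisture flux per unit crosswind length is F = V × PW.
Inflow: F_in = 10.6 × 16.3 = 172.78 mm·m/s
Outflow: F_out = 10.6 × 11.6 = 122.96 mm·m/s
Steady-state rate R = (F_in − F_out)/L = (172.78 − 122.96) / 344000 m = 1.448e-04 mm/s.
R = 1.448e-04 × 3600 = 0.521 mm/hr.
Over 8.1 h: total = 0.521 × 8.1 = 4.2201 ≈ 4 mm.

R ≈ 0.521 mm/hr; total ≈ 4 mm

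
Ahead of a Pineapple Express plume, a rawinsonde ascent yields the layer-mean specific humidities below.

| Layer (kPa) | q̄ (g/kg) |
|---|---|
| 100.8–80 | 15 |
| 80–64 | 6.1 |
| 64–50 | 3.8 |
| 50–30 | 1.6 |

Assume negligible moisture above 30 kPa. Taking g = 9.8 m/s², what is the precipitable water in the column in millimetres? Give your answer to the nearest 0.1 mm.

Precipitable water is the column-integrated vapour mass per unit area: PW = (1/g) Σ q̄ Δp, with q in kg/kg and Δp in Pa (1 kg/m² of water = 1 mm).
Layer 100.8–80 kPa: Δp = 208 hPa = 20800 Pa, q̄ = 0.015 kg/kg → 0.015 × 20800 / 9.8 = 31.84 mm
Layer 80–64 kPa: Δp = 160 hPa = 16000 Pa, q̄ = 0.0061 kg/kg → 0.0061 × 16000 / 9.8 = 9.96 mm
Layer 64–50 kPa: Δp = 140 hPa = 14000 Pa, q̄ = 0.0038 kg/kg → 0.0038 × 14000 / 9.8 = 5.43 mm
Layer 50–30 kPa: Δp = 200 hPa = 20000 Pa, q̄ = 0.0016 kg/kg → 0.0016 × 20000 / 9.8 = 3.27 mm
PW = 31.84 + 9.96 + 5.43 + 3.27 = 50.50 ≈ 50.5 mm.

PW ≈ 50.5 mm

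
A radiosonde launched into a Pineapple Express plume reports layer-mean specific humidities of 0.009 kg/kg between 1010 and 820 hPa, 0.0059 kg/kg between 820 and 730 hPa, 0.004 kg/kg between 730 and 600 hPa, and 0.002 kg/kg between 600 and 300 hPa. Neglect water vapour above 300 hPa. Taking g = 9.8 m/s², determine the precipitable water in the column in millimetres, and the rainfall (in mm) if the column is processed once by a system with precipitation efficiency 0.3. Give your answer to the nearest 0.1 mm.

Precipitable water is the column-integrated vapour mass per unit area: PW = (1/g) Σ q̄ Δp, with q in kg/kg and Δp in Pa (1 kg/m² of water = 1 mm).
Layer 1010–820 hPa: Δp = 190 hPa = 19000 Pa, q̄ = 0.009 kg/kg → 0.009 × 19000 / 9.8 = 17.45 mm
Layer 820–730 hPa: Δp = 90 hPa = 9000 Pa, q̄ = 0.0059 kg/kg → 0.0059 × 9000 / 9.8 = 5.42 mm
Layer 730–600 hPa: Δp = 130 hPa = 13000 Pa, q̄ = 0.004 kg/kg → 0.004 × 13000 / 9.8 = 5.31 mm
Layer 600–300 hPa: Δp = 300 hPa = 30000 Pa, q̄ = 0.002 kg/kg → 0.002 × 30000 / 9.8 = 6.12 mm
PW = 17.45 + 5.42 + 5.31 + 6.12 = 34.30 ≈ 34.3 mm.
Rainfall = ε × PW = 0.3 × 34.3 = 10.3 mm.

PW ≈ 34.3 mm; rainfall ≈ 10.3 mm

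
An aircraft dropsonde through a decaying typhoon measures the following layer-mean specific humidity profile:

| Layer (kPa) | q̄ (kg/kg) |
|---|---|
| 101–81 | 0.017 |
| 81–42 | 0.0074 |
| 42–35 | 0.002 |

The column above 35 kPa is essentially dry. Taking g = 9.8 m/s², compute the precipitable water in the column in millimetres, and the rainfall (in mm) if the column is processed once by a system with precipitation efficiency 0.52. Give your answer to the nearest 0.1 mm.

Precipitable water is the column-integrated vapour mass per unit area: PW = (1/g) Σ q̄ Δp, with q in kg/kg and Δp in Pa (1 kg/m² of water = 1 mm).
Layer 101–81 kPa: Δp = 200 hPa = 20000 Pa, q̄ = 0.017 kg/kg → 0.017 × 20000 / 9.8 = 34.69 mm
Layer 81–42 kPa: Δp = 390 hPa = 39000 Pa, q̄ = 0.0074 kg/kg → 0.0074 × 39000 / 9.8 = 29.45 mm
Layer 42–35 kPa: Δp = 70 hPa = 7000 Pa, q̄ = 0.002 kg/kg → 0.002 × 7000 / 9.8 = 1.43 mm
PW = 34.69 + 29.45 + 1.43 = 65.57 ≈ 65.6 mm.
Rainfall = ε × PW = 0.52 × 65.6 = 34.1 mm.

PW ≈ 65.6 mm; rainfall ≈ 34.1 mm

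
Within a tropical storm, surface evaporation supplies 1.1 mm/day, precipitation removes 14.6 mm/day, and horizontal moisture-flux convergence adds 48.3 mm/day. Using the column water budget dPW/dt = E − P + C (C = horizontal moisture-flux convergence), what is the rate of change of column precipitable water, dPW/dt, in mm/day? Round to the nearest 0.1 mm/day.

dPW/dt = E − P + C = 1.1 − 14.6 + (48.3) = 34.8 mm/day.

dPW/dt ≈ 34.8 mm/day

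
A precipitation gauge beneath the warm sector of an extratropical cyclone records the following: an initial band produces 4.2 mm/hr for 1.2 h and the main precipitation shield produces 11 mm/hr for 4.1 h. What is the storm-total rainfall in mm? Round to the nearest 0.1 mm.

Total = Σ Rᵢ Δtᵢ = 4.2 × 1.2 + 11 × 4.1
      = 5.04 + 45.1 = 50.1 mm.

total ≈ 50.1 mm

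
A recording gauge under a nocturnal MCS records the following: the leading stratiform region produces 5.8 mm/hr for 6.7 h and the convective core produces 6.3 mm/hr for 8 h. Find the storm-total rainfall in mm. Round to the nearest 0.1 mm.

Total = Σ Rᵢ Δtᵢ = 5.8 × 6.7 + 6.3 × 8
      = 38.86 + 50.4 = 89.3 mm.

total ≈ 89.3 mm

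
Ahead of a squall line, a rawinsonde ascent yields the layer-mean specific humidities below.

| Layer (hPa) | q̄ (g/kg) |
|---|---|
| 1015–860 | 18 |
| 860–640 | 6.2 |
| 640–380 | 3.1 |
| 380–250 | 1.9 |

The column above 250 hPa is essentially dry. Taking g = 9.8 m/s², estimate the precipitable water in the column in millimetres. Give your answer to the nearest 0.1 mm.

PW ≈ 53.1 mm

Precipitable water is the column-integrated vapour mass per unit area: PW = (1/g) Σ q̄ Δp, with q in kg/kg and Δp in Pa (1 kg/m² of water = 1 mm).
Layer 1015–860 hPa: Δp = 155 hPa = 15500 Pa, q̄ = 0.018 kg/kg → 0.018 × 15500 / 9.8 = 28.47 mm
Layer 860–640 hPa: Δp = 220 hPa = 22000 Pa, q̄ = 0.0062 kg/kg → 0.0062 × 22000 / 9.8 = 13.92 mm
Layer 640–380 hPa: Δp = 260 hPa = 26000 Pa, q̄ = 0.0031 kg/kg → 0.0031 × 26000 / 9.8 = 8.22 mm
Layer 380–250 hPa: Δp = 130 hPa = 13000 Pa, q̄ = 0.0019 kg/kg → 0.0019 × 13000 / 9.8 = 2.52 mm
PW = 28.47 + 13.92 + 8.22 + 2.52 = 53.13 ≈ 53.1 mm.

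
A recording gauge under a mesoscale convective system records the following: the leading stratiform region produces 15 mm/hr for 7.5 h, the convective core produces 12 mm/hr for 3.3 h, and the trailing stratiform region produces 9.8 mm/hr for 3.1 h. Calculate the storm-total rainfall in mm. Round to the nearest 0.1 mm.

total ≈ 182.5 mm

Total = Σ Rᵢ Δtᵢ = 15 × 7.5 + 12 × 3.3 + 9.8 × 3.1
      = 112.5 + 39.6 + 30.38 = 182.5 mm.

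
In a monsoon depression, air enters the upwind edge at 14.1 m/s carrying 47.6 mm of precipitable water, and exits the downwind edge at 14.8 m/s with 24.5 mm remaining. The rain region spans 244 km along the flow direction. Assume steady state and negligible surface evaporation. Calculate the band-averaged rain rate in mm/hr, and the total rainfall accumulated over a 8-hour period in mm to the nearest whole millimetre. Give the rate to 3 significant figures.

Column moisture flux per unit crosswind length is F = V × PW.
Inflow: F_in = 14.1 × 47.6 = 671.16 mm·m/s
Outflow: F_out = 14.8 × 24.5 = 362.6 mm·m/s
Steady-state rate R = (F_in − F_out)/L = (671.16 − 362.6) / 244000 m = 1.265e-03 mm/s.
R = 1.265e-03 × 3600 = 4.55 mm/hr.
Over 8 h: total = 4.55 × 8 = 36.4 ≈ 36 mm.

R ≈ 4.55 mm/hr; total ≈ 36 mm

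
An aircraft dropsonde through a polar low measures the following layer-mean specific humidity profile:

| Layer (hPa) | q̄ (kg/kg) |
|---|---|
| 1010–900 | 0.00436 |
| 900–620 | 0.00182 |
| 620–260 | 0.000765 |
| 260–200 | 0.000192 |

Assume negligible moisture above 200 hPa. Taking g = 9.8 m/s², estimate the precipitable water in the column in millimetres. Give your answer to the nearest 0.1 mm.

PW ≈ 13.0 mm

Precipitable water is the column-integrated vapour mass per unit area: PW = (1/g) Σ q̄ Δp, with q in kg/kg and Δp in Pa (1 kg/m² of water = 1 mm).
Layer 1010–900 hPa: Δp = 110 hPa = 11000 Pa, q̄ = 0.00436 kg/kg → 0.00436 × 11000 / 9.8 = 4.89 mm
Layer 900–620 hPa: Δp = 280 hPa = 28000 Pa, q̄ = 0.00182 kg/kg → 0.00182 × 28000 / 9.8 = 5.20 mm
Layer 620–260 hPa: Δp = 360 hPa = 36000 Pa, q̄ = 0.000765 kg/kg → 0.000765 × 36000 / 9.8 = 2.81 mm
Layer 260–200 hPa: Δp = 60 hPa = 6000 Pa, q̄ = 0.000192 kg/kg → 0.000192 × 6000 / 9.8 = 0.12 mm
PW = 4.89 + 5.20 + 2.81 + 0.12 = 13.02 ≈ 13.0 mm.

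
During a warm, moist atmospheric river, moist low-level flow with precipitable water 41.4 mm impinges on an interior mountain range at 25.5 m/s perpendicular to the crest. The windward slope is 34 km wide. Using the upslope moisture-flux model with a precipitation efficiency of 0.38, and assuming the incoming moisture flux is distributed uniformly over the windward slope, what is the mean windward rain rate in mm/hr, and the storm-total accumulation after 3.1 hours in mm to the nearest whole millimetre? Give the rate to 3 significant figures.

Incoming column moisture flux per unit ridge length: F = V × PW = 25.5 × 41.4 = 1055.7 mm·m/s.
Spread over the 34 km slope with efficiency ε = 0.38: R = ε·F/W = 0.38 × 1055.7 / 34000 m = 1.180e-02 mm/s.
R = 1.180e-02 × 3600 = 42.5 mm/hr.
Over 3.1 h: total = 42.5 × 3.1 = 131.75 ≈ 132 mm.

R ≈ 42.5 mm/hr; total ≈ 132 mm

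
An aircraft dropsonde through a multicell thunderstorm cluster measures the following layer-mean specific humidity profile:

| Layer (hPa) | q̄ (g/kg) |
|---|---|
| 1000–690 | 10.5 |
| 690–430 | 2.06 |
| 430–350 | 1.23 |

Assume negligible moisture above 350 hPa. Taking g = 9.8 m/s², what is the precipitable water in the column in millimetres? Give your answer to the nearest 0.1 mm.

PW ≈ 39.7 mm

Precipitable water is the column-integrated vapour mass per unit area: PW = (1/g) Σ q̄ Δp, with q in kg/kg and Δp in Pa (1 kg/m² of water = 1 mm).
Layer 1000–690 hPa: Δp = 310 hPa = 31000 Pa, q̄ = 0.0105 kg/kg → 0.0105 × 31000 / 9.8 = 33.21 mm
Layer 690–430 hPa: Δp = 260 hPa = 26000 Pa, q̄ = 0.00206 kg/kg → 0.00206 × 26000 / 9.8 = 5.47 mm
Layer 430–350 hPa: Δp = 80 hPa = 8000 Pa, q̄ = 0.00123 kg/kg → 0.00123 × 8000 / 9.8 = 1.00 mm
PW = 33.21 + 5.47 + 1.00 = 39.68 ≈ 39.7 mm.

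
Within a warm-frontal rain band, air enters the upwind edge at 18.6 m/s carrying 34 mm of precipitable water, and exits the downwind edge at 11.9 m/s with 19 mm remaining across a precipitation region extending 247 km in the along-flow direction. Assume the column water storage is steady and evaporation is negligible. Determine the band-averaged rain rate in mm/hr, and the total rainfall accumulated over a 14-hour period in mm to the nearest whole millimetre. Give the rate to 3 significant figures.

R ≈ 5.92 mm/hr; total ≈ 83 mm

Column moisture flux per unit crosswind length is F = V × PW.
Inflow: F_in = 18.6 × 34 = 632.4 mm·m/s
Outflow: F_out = 11.9 × 19 = 226.1 mm·m/s
Steady-state rate R = (F_in − F_out)/L = (632.4 − 226.1) / 247000 m = 1.645e-03 mm/s.
R = 1.645e-03 × 3600 = 5.92 mm/hr.
Over 14 h: total = 5.92 × 14 = 82.88 ≈ 83 mm.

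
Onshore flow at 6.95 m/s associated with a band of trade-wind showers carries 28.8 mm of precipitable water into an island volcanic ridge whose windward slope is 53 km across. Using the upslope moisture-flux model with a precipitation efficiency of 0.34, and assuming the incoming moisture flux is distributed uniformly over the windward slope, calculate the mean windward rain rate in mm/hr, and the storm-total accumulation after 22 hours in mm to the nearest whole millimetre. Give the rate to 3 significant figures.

Incoming column moisture flux per unit ridge length: F = V × PW = 6.95 × 28.8 = 200.16 mm·m/s.
Spread over the 53 km slope with efficiency ε = 0.34: R = ε·F/W = 0.34 × 200.16 / 53000 m = 1.284e-03 mm/s.
R = 1.284e-03 × 3600 = 4.62 mm/hr.
Over 22 h: total = 4.62 × 22 = 101.64 ≈ 102 mm.

R ≈ 4.62 mm/hr; total ≈ 102 mm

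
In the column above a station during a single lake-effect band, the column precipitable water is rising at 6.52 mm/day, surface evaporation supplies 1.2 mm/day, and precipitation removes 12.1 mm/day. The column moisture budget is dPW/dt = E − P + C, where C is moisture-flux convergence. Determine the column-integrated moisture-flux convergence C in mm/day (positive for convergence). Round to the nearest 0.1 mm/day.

C ≈ 17.4 mm/day

dPW/dt = +6.52 mm/day.
C = dPW/dt − E + P = (+6.52) − 1.2 + 12.1 = 17.4 mm/day.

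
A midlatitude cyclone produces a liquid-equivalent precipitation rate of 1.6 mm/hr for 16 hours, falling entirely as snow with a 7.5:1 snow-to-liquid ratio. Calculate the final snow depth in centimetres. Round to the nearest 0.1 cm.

snow depth ≈ 19.2 cm

Liquid-equivalent depth = 1.6 × 16 = 25.6 mm.
Snow depth = 25.6 mm × 7.5 = 192 mm = 19.2 cm.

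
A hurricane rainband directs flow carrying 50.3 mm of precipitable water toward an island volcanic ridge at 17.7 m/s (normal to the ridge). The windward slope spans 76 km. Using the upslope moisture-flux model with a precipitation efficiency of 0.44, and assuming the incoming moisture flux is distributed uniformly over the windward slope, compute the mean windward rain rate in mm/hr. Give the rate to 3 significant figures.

Incoming column moisture flux per unit ridge length: F = V × PW = 17.7 × 50.3 = 890.31 mm·m/s.
Spread over the 76 km slope with efficiency ε = 0.44: R = ε·F/W = 0.44 × 890.31 / 76000 m = 5.154e-03 mm/s.
R = 5.154e-03 × 3600 = 18.6 mm/hr.

R ≈ 18.6 mm/hr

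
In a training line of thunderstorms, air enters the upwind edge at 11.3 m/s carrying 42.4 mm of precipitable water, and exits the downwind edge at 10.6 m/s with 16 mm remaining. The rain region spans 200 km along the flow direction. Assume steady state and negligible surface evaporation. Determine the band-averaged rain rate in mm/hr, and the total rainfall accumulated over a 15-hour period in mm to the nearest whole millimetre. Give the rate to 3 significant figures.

R ≈ 5.57 mm/hr; total ≈ 84 mm

Column moisture flux per unit crosswind length is F = V × PW.
Inflow: F_in = 11.3 × 42.4 = 479.12 mm·m/s
Outflow: F_out = 10.6 × 16 = 169.6 mm·m/s
Steady-state rate R = (F_in − F_out)/L = (479.12 − 169.6) / 200000 m = 1.548e-03 mm/s.
R = 1.548e-03 × 3600 = 5.57 mm/hr.
Over 15 h: total = 5.57 × 15 = 83.55 ≈ 84 mm.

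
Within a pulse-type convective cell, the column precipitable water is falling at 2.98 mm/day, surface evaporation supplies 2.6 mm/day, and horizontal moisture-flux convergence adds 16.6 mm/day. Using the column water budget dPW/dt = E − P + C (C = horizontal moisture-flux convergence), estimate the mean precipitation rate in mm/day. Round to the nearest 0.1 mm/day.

dPW/dt = -2.98 mm/day.
P = E + C − dPW/dt = 2.6 + (16.6) − (-2.98) = 22.2 mm/day.

P ≈ 22.2 mm/day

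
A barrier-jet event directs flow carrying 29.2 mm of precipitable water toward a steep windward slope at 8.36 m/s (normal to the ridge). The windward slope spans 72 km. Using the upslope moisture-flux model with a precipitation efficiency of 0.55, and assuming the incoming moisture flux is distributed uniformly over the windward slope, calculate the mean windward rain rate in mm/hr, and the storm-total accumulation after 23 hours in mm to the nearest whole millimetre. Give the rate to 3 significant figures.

R ≈ 6.71 mm/hr; total ≈ 154 mm

Incoming column moisture flux per unit ridge length: F = V × PW = 8.36 × 29.2 = 244.112 mm·m/s.
Spread over the 72 km slope with efficiency ε = 0.55: R = ε·F/W = 0.55 × 244.112 / 72000 m = 1.865e-03 mm/s.
R = 1.865e-03 × 3600 = 6.71 mm/hr.
Over 23 h: total = 6.71 × 23 = 154.33 ≈ 154 mm.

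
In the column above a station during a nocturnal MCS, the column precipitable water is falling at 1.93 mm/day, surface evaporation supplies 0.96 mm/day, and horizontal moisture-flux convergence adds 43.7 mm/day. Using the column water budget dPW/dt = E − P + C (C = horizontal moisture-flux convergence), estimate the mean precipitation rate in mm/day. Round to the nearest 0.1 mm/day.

dPW/dt = -1.93 mm/day.
P = E + C − dPW/dt = 0.96 + (43.7) − (-1.93) = 46.6 mm/day.

P ≈ 46.6 mm/day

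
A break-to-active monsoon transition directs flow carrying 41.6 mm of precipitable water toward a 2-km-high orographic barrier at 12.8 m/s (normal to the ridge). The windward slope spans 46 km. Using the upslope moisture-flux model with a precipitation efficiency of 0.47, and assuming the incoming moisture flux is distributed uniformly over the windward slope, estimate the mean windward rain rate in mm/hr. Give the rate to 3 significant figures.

R ≈ 19.6 mm/hr

Incoming column moisture flux per unit ridge length: F = V × PW = 12.8 × 41.6 = 532.48 mm·m/s.
Spread over the 46 km slope with efficiency ε = 0.47: R = ε·F/W = 0.47 × 532.48 / 46000 m = 5.441e-03 mm/s.
R = 5.441e-03 × 3600 = 19.6 mm/hr.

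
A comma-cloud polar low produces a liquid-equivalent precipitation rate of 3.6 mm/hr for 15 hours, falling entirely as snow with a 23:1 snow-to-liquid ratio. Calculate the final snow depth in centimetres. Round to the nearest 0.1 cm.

snow depth ≈ 124.2 cm

Liquid-equivalent depth = 3.6 × 15 = 54 mm.
Snow depth = 54 mm × 23 = 1242 mm = 124.2 cm.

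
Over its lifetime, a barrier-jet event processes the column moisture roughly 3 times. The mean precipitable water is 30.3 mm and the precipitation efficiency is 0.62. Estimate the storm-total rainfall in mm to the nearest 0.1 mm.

rainfall ≈ 56.4 mm

Each cycle deposits ε × PW = 0.62 × 30.3 = 18.786 mm.
Over 3 cycles: 3 × 18.786 = 56.4 mm.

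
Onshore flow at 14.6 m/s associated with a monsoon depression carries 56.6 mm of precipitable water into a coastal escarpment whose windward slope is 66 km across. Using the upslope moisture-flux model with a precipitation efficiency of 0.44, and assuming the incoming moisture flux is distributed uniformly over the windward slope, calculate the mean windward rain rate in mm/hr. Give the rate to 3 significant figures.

R ≈ 19.8 mm/hr

Incoming column moisture flux per unit ridge length: F = V × PW = 14.6 × 56.6 = 826.36 mm·m/s.
Spread over the 66 km slope with efficiency ε = 0.44: R = ε·F/W = 0.44 × 826.36 / 66000 m = 5.509e-03 mm/s.
R = 5.509e-03 × 3600 = 19.8 mm/hr.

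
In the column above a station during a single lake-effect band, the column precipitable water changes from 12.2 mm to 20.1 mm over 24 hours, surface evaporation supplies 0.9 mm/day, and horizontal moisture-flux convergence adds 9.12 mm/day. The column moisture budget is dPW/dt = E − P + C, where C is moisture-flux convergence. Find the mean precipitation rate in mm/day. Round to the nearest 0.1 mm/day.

dPW/dt = (20.1 − 12.2) mm / (24/24 day) = +7.900 mm/day.
P = E + C − dPW/dt = 0.9 + (9.12) − (+7.900) = 2.1 mm/day.

P ≈ 2.1 mm/day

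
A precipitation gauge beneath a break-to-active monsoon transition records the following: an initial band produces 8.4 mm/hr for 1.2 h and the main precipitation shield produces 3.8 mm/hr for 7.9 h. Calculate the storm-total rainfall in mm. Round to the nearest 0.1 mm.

Total = Σ Rᵢ Δtᵢ = 8.4 × 1.2 + 3.8 × 7.9
      = 10.08 + 30.02 = 40.1 mm.

total ≈ 40.1 mm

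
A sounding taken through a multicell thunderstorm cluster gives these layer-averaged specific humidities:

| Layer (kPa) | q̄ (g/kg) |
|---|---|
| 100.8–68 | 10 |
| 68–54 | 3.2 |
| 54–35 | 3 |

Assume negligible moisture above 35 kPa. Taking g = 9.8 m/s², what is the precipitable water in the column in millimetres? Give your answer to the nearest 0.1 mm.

Precipitable water is the column-integrated vapour mass per unit area: PW = (1/g) Σ q̄ Δp, with q in kg/kg and Δp in Pa (1 kg/m² of water = 1 mm).
Layer 100.8–68 kPa: Δp = 328 hPa = 32800 Pa, q̄ = 0.01 kg/kg → 0.01 × 32800 / 9.8 = 33.47 mm
Layer 68–54 kPa: Δp = 140 hPa = 14000 Pa, q̄ = 0.0032 kg/kg → 0.0032 × 14000 / 9.8 = 4.57 mm
Layer 54–35 kPa: Δp = 190 hPa = 19000 Pa, q̄ = 0.003 kg/kg → 0.003 × 19000 / 9.8 = 5.82 mm
PW = 33.47 + 4.57 + 5.82 = 43.86 ≈ 43.9 mm.

PW ≈ 43.9 mm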